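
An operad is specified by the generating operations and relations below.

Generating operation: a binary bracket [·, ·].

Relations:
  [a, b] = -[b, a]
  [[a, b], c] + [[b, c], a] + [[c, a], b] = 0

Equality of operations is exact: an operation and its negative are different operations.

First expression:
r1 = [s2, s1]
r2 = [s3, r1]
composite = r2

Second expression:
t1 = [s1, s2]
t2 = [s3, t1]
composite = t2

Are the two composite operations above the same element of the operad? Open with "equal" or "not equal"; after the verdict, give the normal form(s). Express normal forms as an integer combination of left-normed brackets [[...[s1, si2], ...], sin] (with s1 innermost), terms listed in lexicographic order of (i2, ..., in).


The first composite normalizes to [[s1, s2], s3]
The second composite normalizes to -[[s1, s2], s3]
Different reductions; not equal.

not equal: they reduce to [[s1, s2], s3] and -[[s1, s2], s3]


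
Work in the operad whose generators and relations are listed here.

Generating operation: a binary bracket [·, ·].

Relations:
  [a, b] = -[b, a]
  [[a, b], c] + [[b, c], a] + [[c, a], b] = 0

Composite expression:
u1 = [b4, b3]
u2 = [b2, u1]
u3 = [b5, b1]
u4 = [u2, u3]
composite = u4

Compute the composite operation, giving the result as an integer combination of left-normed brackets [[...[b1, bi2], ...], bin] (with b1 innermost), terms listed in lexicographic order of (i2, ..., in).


-[[[[b1, b5], b2], b3], b4] + [[[[b1, b5], b2], b4], b3] + [[[[b1, b5], b3], b4], b2] - [[[[b1, b5], b4], b3], b2]


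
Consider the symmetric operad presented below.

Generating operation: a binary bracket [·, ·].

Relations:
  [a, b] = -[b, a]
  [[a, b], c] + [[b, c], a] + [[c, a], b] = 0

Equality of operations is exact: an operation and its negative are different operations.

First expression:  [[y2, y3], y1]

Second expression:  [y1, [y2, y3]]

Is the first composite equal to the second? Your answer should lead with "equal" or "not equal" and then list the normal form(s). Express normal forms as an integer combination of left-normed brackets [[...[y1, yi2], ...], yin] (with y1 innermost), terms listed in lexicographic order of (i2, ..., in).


not equal: they reduce to -[[y1, y2], y3] + [[y1, y3], y2] and [[y1, y2], y3] - [[y1, y3], y2]


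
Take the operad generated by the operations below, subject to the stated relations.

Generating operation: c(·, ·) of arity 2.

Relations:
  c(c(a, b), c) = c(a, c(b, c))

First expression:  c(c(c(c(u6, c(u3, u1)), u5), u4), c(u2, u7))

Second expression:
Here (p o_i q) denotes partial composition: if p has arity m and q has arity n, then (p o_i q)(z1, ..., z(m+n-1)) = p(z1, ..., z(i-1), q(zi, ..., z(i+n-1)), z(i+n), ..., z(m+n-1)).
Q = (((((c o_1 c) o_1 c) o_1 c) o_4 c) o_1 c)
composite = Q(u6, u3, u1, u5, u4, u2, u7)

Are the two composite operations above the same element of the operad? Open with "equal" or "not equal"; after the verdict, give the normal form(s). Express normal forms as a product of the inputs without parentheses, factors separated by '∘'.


The first expression reduces to u6 ∘ u3 ∘ u1 ∘ u5 ∘ u4 ∘ u2 ∘ u7
The second expression reduces to u6 ∘ u3 ∘ u1 ∘ u5 ∘ u4 ∘ u2 ∘ u7
Identical normal forms: equal.

equal — both sides give u6 ∘ u3 ∘ u1 ∘ u5 ∘ u4 ∘ u2 ∘ u7


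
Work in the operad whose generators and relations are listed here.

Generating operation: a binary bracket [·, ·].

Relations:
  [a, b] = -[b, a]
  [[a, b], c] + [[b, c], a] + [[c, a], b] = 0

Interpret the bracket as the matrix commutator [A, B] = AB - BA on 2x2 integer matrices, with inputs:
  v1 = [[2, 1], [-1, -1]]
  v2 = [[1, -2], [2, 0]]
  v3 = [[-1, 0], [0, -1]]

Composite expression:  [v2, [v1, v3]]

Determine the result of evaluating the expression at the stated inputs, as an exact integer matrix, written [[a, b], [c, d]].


[v1, v3] = [[0, 0], [0, 0]]
[v2, [v1, v3]] = [[0, 0], [0, 0]]

[[0, 0], [0, 0]]


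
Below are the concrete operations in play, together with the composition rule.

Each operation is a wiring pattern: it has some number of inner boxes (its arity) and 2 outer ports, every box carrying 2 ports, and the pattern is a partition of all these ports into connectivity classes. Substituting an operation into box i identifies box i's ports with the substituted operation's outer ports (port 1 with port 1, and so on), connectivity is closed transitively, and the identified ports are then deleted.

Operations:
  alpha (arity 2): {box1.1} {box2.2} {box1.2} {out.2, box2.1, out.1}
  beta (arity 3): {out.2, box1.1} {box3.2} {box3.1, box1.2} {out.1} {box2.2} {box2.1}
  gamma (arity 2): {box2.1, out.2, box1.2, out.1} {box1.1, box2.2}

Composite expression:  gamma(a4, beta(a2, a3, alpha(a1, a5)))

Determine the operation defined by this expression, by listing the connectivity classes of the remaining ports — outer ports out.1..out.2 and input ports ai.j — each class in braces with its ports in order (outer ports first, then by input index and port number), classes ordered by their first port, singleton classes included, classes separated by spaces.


{out.1, out.2, a4.2} {a1.1} {a1.2} {a2.1, a4.1} {a2.2, a5.1} {a3.1} {a3.2} {a5.2}


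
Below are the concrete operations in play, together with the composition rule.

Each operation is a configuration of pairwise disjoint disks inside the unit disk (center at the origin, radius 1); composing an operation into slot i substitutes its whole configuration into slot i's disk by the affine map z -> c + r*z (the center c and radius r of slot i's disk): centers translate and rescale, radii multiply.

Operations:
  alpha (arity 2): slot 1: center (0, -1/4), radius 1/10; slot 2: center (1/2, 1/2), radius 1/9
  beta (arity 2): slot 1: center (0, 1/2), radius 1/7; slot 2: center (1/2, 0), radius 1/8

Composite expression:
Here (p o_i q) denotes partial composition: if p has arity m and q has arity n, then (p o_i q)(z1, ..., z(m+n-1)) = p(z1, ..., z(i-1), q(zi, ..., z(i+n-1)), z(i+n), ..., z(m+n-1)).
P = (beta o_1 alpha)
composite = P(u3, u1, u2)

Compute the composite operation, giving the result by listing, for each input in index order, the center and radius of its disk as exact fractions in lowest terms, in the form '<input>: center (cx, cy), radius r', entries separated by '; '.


u1: center (1/14, 4/7), radius 1/63; u2: center (1/2, 0), radius 1/8; u3: center (0, 13/28), radius 1/70

Follow each u-input down from beta: c' goes to c + r*c', radius to r*r'.
tracing u3 down its 2-map path: center (0, 13/28), radius 1/70
tracing u1 down its 2-map path: center (1/14, 4/7), radius 1/63
tracing u2 down its 1-map path: center (1/2, 0), radius 1/8


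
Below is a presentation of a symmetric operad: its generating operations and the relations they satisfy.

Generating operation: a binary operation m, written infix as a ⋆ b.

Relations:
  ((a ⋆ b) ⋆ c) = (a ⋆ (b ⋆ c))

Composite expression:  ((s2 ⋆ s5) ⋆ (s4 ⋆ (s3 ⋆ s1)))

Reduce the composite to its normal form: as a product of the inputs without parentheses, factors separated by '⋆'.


s2 ⋆ s5 ⋆ s4 ⋆ s3 ⋆ s1


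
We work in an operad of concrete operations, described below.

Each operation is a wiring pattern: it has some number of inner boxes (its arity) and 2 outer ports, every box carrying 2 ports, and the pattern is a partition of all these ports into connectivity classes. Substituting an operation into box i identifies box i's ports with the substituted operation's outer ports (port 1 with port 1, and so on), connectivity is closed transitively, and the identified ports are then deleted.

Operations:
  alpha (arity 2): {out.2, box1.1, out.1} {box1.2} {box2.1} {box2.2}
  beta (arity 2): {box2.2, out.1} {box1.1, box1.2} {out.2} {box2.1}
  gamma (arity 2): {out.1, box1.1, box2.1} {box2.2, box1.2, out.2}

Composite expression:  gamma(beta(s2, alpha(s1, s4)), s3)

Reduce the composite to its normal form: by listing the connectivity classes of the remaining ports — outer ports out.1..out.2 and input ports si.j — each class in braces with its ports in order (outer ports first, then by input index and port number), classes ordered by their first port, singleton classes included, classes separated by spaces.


{out.1, s1.1, s3.1} {out.2, s3.2} {s1.2} {s2.1, s2.2} {s4.1} {s4.2}

Substituting into gamma glues patterns; closure does the rest.
the subtree at alpha composes to {out.1, out.2, s1.1} {s1.2} {s4.1} {s4.2} on (s1, s4); out.j = own outer ports
the subtree at beta composes to {out.1, s1.1} {out.2} {s1.2} {s2.1, s2.2} {s4.1} {s4.2} on (s2, s1, s4); out.j = own outer ports
the subtree at gamma composes to {out.1, s1.1, s3.1} {out.2, s3.2} {s1.2} {s2.1, s2.2} {s4.1} {s4.2} on (s2, s1, s4, s3); out.j = own outer ports


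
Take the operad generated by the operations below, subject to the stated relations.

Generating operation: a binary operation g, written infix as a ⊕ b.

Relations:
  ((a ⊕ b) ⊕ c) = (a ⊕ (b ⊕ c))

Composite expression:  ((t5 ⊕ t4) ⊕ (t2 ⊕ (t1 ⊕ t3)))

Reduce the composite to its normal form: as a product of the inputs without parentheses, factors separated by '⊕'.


t5 ⊕ t4 ⊕ t2 ⊕ t1 ⊕ t3


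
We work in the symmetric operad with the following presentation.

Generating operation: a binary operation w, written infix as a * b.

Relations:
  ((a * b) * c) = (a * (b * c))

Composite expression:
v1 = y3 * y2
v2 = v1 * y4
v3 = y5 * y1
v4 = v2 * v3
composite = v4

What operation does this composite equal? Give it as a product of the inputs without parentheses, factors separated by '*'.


y3 * y2 * y4 * y5 * y1

Every regrouping of w is equal, so read the y-inputs in written order.
(y3 * y2) unparenthesizes to y3 * y2
((y3 * y2) * y4) unparenthesizes to y3 * y2 * y4
(y5 * y1) unparenthesizes to y5 * y1
(((y3 * y2) * y4) * (y5 * y1)) unparenthesizes to y3 * y2 * y4 * y5 * y1


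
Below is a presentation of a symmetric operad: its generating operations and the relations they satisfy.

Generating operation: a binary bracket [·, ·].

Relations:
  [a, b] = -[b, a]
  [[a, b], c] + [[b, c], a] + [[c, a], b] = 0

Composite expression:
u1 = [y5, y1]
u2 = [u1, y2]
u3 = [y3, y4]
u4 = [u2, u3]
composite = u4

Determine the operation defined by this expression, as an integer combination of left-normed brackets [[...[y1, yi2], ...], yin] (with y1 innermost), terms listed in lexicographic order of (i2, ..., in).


-[[[[y1, y5], y2], y3], y4] + [[[[y1, y5], y2], y4], y3]

Antisymmetry and Jacobi reduce to y1-anchored left-normed brackets.
Composite bracket: [[[y5, y1], y2], [y3, y4]]
Applying ab - ba throughout gives 16 signed words (2^4 = 16).
The y1-initial words carry the normal form:
  y1y5y2y3y4 appears with sign -1, giving the term -[[[[y1, y5], y2], y3], y4]
  y1y5y2y4y3 appears with sign +1, giving the term +[[[[y1, y5], y2], y4], y3]


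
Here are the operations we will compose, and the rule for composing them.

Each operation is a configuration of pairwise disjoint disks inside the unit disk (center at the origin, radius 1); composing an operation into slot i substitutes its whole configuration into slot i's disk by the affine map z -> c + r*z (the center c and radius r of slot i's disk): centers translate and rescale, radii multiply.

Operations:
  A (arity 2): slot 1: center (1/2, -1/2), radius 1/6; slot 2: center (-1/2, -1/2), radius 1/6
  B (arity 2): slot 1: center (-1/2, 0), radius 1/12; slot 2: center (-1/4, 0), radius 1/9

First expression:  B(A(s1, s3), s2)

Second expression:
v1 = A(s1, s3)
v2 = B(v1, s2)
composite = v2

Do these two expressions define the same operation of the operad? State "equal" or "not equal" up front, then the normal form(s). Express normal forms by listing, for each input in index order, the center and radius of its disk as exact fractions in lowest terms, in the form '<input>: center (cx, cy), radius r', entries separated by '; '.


equal; the common form is s1: center (-11/24, -1/24), radius 1/72; s2: center (-1/4, 0), radius 1/9; s3: center (-13/24, -1/24), radius 1/72

Normal form of the first expression: s1: center (-11/24, -1/24), radius 1/72; s2: center (-1/4, 0), radius 1/9; s3: center (-13/24, -1/24), radius 1/72
Normal form of the second expression: s1: center (-11/24, -1/24), radius 1/72; s2: center (-1/4, 0), radius 1/9; s3: center (-13/24, -1/24), radius 1/72
Both agree, so they are equal.


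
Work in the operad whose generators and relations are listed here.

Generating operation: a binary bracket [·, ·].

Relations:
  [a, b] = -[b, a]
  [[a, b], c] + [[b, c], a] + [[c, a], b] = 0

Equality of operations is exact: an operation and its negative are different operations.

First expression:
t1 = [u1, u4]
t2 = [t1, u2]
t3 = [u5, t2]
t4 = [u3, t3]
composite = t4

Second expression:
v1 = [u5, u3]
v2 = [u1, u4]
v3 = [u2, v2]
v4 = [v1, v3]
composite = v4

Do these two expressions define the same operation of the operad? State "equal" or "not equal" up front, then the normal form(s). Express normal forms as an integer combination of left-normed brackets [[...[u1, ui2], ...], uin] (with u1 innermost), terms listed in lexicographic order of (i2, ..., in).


not equal — first [[[[u1, u4], u2], u5], u3], second -[[[[u1, u4], u2], u3], u5] + [[[[u1, u4], u2], u5], u3]

Reducing the first expression gives [[[[u1, u4], u2], u5], u3]
Reducing the second expression gives -[[[[u1, u4], u2], u3], u5] + [[[[u1, u4], u2], u5], u3]
The normal forms differ: not equal.


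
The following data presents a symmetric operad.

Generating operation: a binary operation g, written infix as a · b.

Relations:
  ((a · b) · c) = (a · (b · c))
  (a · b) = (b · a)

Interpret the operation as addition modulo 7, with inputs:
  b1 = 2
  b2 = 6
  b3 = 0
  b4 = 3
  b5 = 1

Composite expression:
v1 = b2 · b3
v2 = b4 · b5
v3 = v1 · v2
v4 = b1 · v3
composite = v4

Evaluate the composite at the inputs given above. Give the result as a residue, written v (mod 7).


(b2 · b3) = 6
(b4 · b5) = 4
((b2 · b3) · (b4 · b5)) = 3
(b1 · ((b2 · b3) · (b4 · b5))) = 5

5 (mod 7)


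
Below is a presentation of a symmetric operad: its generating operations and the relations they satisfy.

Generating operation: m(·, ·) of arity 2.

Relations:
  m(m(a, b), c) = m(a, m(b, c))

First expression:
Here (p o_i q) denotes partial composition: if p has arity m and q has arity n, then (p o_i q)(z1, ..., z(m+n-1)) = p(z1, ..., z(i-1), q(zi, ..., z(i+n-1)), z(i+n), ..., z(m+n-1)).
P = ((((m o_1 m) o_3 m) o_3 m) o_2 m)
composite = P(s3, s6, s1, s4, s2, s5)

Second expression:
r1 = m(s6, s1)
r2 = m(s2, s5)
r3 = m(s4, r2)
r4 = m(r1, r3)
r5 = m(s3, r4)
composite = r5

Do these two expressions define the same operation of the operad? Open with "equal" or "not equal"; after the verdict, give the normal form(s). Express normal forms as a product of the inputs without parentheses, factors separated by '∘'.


equal — both sides give s3 ∘ s6 ∘ s1 ∘ s4 ∘ s2 ∘ s5

In normal form, the first expression is s3 ∘ s6 ∘ s1 ∘ s4 ∘ s2 ∘ s5
In normal form, the second expression is s3 ∘ s6 ∘ s1 ∘ s4 ∘ s2 ∘ s5
Both agree, so they are equal.


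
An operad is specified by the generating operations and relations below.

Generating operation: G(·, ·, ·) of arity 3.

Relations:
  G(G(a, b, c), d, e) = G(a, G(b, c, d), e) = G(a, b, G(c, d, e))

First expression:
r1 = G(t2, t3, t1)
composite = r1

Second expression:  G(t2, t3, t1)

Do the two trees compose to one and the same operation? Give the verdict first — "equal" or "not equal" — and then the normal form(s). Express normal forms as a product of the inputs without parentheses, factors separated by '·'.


The first composite normalizes to t2 · t3 · t1
The second composite normalizes to t2 · t3 · t1
The forms coincide; equal.

equal; both compose to t2 · t3 · t1


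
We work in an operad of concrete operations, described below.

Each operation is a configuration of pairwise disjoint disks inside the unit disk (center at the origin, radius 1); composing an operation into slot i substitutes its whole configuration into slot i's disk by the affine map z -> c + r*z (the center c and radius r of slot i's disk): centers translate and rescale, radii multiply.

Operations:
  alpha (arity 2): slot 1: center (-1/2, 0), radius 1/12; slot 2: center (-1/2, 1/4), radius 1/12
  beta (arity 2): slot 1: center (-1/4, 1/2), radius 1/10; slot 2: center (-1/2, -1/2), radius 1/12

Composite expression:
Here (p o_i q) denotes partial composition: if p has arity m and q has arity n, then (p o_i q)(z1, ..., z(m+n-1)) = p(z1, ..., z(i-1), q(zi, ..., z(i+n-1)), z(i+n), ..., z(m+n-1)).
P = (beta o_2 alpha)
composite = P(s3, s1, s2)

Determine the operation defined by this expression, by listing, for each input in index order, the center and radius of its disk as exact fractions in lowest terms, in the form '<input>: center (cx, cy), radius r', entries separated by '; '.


s1: center (-13/24, -1/2), radius 1/144; s2: center (-13/24, -23/48), radius 1/144; s3: center (-1/4, 1/2), radius 1/10

Each s-disk chains the slot maps above it in beta; radii multiply.
input s3: composing its 1 substitution step yields center (-1/4, 1/2), radius 1/10
input s1: composing its 2 substitution steps yields center (-13/24, -1/2), radius 1/144
input s2: composing its 2 substitution steps yields center (-13/24, -23/48), radius 1/144


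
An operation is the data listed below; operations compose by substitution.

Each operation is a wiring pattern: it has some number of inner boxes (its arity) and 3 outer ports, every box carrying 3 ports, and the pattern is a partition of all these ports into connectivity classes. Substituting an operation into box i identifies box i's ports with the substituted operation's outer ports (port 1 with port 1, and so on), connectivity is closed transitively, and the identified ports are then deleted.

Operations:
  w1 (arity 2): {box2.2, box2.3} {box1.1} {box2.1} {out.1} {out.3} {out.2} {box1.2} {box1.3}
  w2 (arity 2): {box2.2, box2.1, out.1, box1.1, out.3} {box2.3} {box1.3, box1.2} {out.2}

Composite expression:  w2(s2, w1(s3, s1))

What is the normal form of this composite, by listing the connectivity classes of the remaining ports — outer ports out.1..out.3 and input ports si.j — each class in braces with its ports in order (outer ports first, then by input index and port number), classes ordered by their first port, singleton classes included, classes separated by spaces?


{out.1, out.3, s2.1} {out.2} {s1.1} {s1.2, s1.3} {s2.2, s2.3} {s3.1} {s3.2} {s3.3}

Treat the ports identified at w2 as solder joints: merge, then drop.
through w1, on inputs (s3, s1): {out.1} {out.2} {out.3} {s1.1} {s1.2, s1.3} {s3.1} {s3.2} {s3.3} (out.j = stage outer ports)
through w2, on inputs (s2, s3, s1): {out.1, out.3, s2.1} {out.2} {s1.1} {s1.2, s1.3} {s2.2, s2.3} {s3.1} {s3.2} {s3.3} (out.j = stage outer ports)


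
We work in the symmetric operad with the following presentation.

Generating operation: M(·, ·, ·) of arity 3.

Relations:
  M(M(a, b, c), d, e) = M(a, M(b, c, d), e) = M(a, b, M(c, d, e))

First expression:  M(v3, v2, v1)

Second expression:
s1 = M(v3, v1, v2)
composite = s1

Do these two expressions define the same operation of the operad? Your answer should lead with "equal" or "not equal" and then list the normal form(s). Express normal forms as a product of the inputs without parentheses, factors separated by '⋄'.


not equal — first v3 ⋄ v2 ⋄ v1, second v3 ⋄ v1 ⋄ v2

The first expression, normalized: v3 ⋄ v2 ⋄ v1
The second expression, normalized: v3 ⋄ v1 ⋄ v2
Distinct normal forms: not equal.


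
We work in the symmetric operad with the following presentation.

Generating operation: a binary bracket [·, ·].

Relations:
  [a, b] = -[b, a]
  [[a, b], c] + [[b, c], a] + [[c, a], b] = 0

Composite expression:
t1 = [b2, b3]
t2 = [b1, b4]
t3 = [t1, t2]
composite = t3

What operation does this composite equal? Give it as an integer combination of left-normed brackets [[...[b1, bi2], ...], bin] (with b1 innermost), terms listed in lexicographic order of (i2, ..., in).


-[[[b1, b4], b2], b3] + [[[b1, b4], b3], b2]

In the tensor algebra, words opening b1 carry the b1-anchored form.
Composite bracket: [[b2, b3], [b1, b4]]
Under [a, b] = ab - ba we get 8 signed associative words (2^3 = 8).
Only words starting with b1 matter:
  the word b1b4b2b3 carries sign -1 and contributes -[[[b1, b4], b2], b3]
  the word b1b4b3b2 carries sign +1 and contributes +[[[b1, b4], b3], b2]


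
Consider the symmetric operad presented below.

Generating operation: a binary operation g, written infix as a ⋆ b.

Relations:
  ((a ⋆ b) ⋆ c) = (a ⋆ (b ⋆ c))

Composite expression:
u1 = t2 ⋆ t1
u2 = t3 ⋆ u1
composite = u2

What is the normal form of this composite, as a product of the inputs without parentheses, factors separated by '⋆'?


t3 ⋆ t2 ⋆ t1


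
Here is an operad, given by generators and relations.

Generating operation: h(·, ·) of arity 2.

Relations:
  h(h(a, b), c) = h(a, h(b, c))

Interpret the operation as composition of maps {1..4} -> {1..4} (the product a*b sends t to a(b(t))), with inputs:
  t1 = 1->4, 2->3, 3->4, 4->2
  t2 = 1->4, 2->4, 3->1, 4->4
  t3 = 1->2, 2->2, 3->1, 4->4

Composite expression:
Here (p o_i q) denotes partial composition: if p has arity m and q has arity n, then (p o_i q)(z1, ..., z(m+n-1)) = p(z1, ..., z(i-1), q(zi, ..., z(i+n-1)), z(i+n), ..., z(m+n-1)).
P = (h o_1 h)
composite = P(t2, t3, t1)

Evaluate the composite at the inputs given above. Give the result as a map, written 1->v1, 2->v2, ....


1->4, 2->4, 3->4, 4->4

h(t2, t3) = 1->4, 2->4, 3->4, 4->4
h(h(t2, t3), t1) = 1->4, 2->4, 3->4, 4->4


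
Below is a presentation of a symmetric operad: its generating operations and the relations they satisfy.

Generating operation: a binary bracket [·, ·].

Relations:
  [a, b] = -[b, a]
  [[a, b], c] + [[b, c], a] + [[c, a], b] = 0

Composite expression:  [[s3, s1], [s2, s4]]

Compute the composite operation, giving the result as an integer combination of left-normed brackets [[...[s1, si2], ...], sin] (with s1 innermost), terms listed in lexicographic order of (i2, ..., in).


-[[[s1, s3], s2], s4] + [[[s1, s3], s4], s2]


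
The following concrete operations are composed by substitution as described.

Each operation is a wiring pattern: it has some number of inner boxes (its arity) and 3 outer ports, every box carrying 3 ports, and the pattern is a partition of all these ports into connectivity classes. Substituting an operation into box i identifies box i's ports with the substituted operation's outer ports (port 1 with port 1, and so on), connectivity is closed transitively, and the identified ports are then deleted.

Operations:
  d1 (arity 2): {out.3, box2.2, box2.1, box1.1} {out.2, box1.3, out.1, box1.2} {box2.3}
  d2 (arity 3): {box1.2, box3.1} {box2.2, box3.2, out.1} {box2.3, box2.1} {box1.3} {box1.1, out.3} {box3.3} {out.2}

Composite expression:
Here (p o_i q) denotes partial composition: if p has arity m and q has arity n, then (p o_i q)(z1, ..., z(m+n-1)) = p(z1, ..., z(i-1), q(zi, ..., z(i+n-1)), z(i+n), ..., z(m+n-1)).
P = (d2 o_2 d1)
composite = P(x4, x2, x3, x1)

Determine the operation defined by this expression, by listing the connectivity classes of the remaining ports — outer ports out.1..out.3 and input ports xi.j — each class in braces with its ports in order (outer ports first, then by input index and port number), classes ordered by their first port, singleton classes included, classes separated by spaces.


{out.1, x1.2, x2.1, x2.2, x2.3, x3.1, x3.2} {out.2} {out.3, x4.1} {x1.1, x4.2} {x1.3} {x3.3} {x4.3}

Substituting into d2 glues patterns; closure does the rest.
composing d1 on (x2, x3), with out.j its own outer ports: {out.1, out.2, x2.2, x2.3} {out.3, x2.1, x3.1, x3.2} {x3.3}
composing d2 on (x4, x2, x3, x1), with out.j its own outer ports: {out.1, x1.2, x2.1, x2.2, x2.3, x3.1, x3.2} {out.2} {out.3, x4.1} {x1.1, x4.2} {x1.3} {x3.3} {x4.3}


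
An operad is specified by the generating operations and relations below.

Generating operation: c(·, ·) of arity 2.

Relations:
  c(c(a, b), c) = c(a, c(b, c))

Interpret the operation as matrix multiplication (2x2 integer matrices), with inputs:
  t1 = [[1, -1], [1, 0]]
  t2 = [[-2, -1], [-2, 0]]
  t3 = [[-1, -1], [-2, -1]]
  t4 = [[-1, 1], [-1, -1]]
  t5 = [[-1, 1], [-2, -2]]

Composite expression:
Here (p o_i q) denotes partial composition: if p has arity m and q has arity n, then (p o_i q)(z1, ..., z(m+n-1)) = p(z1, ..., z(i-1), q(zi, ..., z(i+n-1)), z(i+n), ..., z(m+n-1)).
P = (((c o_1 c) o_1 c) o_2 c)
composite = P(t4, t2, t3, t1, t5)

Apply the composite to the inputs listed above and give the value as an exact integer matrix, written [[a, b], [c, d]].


[[-1, -7], [-1, -23]]

c(t2, t3) = [[4, 3], [2, 2]]
c(t4, c(t2, t3)) = [[-2, -1], [-6, -5]]
c(c(t4, c(t2, t3)), t1) = [[-3, 2], [-11, 6]]
c(c(c(t4, c(t2, t3)), t1), t5) = [[-1, -7], [-1, -23]]


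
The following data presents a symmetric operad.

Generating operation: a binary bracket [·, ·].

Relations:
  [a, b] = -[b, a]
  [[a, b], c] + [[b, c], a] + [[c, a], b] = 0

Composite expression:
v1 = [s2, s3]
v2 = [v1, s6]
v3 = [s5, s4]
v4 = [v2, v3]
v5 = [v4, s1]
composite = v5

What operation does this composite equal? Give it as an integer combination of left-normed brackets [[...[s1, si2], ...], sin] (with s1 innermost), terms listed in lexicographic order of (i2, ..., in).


[[[[[s1, s2], s3], s6], s4], s5] - [[[[[s1, s2], s3], s6], s5], s4] - [[[[[s1, s3], s2], s6], s4], s5] + [[[[[s1, s3], s2], s6], s5], s4] - [[[[[s1, s4], s5], s2], s3], s6] + [[[[[s1, s4], s5], s3], s2], s6] + [[[[[s1, s4], s5], s6], s2], s3] - [[[[[s1, s4], s5], s6], s3], s2] + [[[[[s1, s5], s4], s2], s3], s6] - [[[[[s1, s5], s4], s3], s2], s6] - [[[[[s1, s5], s4], s6], s2], s3] + [[[[[s1, s5], s4], s6], s3], s2] - [[[[[s1, s6], s2], s3], s4], s5] + [[[[[s1, s6], s2], s3], s5], s4] + [[[[[s1, s6], s3], s2], s4], s5] - [[[[[s1, s6], s3], s2], s5], s4]

In the tensor algebra, words opening s1 carry the s1-anchored form.
Composite bracket: [[[[s2, s3], s6], [s5, s4]], s1]
Each bracket splits as ab - ba, giving 32 signed words (2^5 = 32).
Only words starting with s1 matter:
  s1s2s3s6s4s5 appears with sign +1, giving the term +[[[[[s1, s2], s3], s6], s4], s5]
  s1s2s3s6s5s4 appears with sign -1, giving the term -[[[[[s1, s2], s3], s6], s5], s4]
  s1s3s2s6s4s5 appears with sign -1, giving the term -[[[[[s1, s3], s2], s6], s4], s5]
  s1s3s2s6s5s4 appears with sign +1, giving the term +[[[[[s1, s3], s2], s6], s5], s4]
  s1s4s5s2s3s6 appears with sign -1, giving the term -[[[[[s1, s4], s5], s2], s3], s6]
  s1s4s5s3s2s6 appears with sign +1, giving the term +[[[[[s1, s4], s5], s3], s2], s6]
  s1s4s5s6s2s3 appears with sign +1, giving the term +[[[[[s1, s4], s5], s6], s2], s3]
  s1s4s5s6s3s2 appears with sign -1, giving the term -[[[[[s1, s4], s5], s6], s3], s2]
  s1s5s4s2s3s6 appears with sign +1, giving the term +[[[[[s1, s5], s4], s2], s3], s6]
  s1s5s4s3s2s6 appears with sign -1, giving the term -[[[[[s1, s5], s4], s3], s2], s6]
  s1s5s4s6s2s3 appears with sign -1, giving the term -[[[[[s1, s5], s4], s6], s2], s3]
  s1s5s4s6s3s2 appears with sign +1, giving the term +[[[[[s1, s5], s4], s6], s3], s2]
  s1s6s2s3s4s5 appears with sign -1, giving the term -[[[[[s1, s6], s2], s3], s4], s5]
  s1s6s2s3s5s4 appears with sign +1, giving the term +[[[[[s1, s6], s2], s3], s5], s4]
  s1s6s3s2s4s5 appears with sign +1, giving the term +[[[[[s1, s6], s3], s2], s4], s5]
  s1s6s3s2s5s4 appears with sign -1, giving the term -[[[[[s1, s6], s3], s2], s5], s4]


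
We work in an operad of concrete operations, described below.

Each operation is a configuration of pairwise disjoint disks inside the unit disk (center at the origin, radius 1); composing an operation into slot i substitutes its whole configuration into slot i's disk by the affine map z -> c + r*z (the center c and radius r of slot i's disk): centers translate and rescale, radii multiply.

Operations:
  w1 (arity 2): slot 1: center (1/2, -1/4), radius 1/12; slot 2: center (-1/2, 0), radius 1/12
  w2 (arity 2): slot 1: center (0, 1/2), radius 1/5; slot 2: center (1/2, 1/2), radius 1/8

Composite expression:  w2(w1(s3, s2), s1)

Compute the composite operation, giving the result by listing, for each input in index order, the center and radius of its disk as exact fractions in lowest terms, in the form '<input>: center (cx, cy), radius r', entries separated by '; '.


Only the slot chain above each s matters under w2; compose those maps.
s3 passes through 2 substitutions, ending at center (1/10, 9/20), radius 1/60
s2 passes through 2 substitutions, ending at center (-1/10, 1/2), radius 1/60
s1 passes through 1 substitution, ending at center (1/2, 1/2), radius 1/8

s1: center (1/2, 1/2), radius 1/8; s2: center (-1/10, 1/2), radius 1/60; s3: center (1/10, 9/20), radius 1/60


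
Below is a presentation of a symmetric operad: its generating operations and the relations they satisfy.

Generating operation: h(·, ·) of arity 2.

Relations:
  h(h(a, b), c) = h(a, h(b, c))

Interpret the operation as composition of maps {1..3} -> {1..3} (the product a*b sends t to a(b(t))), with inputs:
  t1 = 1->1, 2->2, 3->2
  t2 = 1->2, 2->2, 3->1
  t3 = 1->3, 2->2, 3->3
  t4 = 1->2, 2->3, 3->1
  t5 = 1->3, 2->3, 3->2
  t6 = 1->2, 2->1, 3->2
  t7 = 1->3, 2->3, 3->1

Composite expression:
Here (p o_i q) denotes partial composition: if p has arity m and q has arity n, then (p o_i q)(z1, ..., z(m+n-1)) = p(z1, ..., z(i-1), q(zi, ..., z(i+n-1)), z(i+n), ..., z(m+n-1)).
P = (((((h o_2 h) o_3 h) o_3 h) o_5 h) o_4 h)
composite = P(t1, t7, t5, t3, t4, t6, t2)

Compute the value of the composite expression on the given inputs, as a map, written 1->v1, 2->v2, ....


1->1, 2->1, 3->2

h(t3, t4) = 1->2, 2->3, 3->3
h(t5, h(t3, t4)) = 1->3, 2->2, 3->2
h(t6, t2) = 1->1, 2->1, 3->2
h(h(t5, h(t3, t4)), h(t6, t2)) = 1->3, 2->3, 3->2
h(t7, h(h(t5, h(t3, t4)), h(t6, t2))) = 1->1, 2->1, 3->3
h(t1, h(t7, h(h(t5, h(t3, t4)), h(t6, t2)))) = 1->1, 2->1, 3->2


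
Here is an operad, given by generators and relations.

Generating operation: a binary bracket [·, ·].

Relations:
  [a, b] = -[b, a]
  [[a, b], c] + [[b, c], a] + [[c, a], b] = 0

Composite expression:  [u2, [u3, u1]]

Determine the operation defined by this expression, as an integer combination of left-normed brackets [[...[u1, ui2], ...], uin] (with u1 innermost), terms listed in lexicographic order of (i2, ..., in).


[[u1, u3], u2]

Antisymmetry and Jacobi reduce to u1-anchored left-normed brackets.
Composite bracket: [u2, [u3, u1]]
Each bracket splits as ab - ba, giving 4 signed words (2^2 = 4).
Keep just the words that open with u1:
  u1u3u2 (sign +1) contributes +[[u1, u3], u2]


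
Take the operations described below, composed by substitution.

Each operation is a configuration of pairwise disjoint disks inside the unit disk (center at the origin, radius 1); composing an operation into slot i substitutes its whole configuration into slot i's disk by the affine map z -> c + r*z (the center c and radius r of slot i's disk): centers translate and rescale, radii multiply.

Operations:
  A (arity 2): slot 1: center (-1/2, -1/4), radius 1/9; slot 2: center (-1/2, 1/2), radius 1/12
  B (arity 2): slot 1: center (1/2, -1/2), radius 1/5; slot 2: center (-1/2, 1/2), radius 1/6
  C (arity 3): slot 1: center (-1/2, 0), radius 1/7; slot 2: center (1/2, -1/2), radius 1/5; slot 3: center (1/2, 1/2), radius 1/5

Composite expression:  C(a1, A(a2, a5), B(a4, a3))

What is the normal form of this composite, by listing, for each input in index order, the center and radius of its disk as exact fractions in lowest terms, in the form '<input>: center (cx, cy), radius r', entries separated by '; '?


a1: center (-1/2, 0), radius 1/7; a2: center (2/5, -11/20), radius 1/45; a3: center (2/5, 3/5), radius 1/30; a4: center (3/5, 2/5), radius 1/25; a5: center (2/5, -2/5), radius 1/60

Follow each a-input down from C: c' goes to c + r*c', radius to r*r'.
tracing a1 down its 1-map path: center (-1/2, 0), radius 1/7
tracing a2 down its 2-map path: center (2/5, -11/20), radius 1/45
tracing a5 down its 2-map path: center (2/5, -2/5), radius 1/60
tracing a4 down its 2-map path: center (3/5, 2/5), radius 1/25
tracing a3 down its 2-map path: center (2/5, 3/5), radius 1/30


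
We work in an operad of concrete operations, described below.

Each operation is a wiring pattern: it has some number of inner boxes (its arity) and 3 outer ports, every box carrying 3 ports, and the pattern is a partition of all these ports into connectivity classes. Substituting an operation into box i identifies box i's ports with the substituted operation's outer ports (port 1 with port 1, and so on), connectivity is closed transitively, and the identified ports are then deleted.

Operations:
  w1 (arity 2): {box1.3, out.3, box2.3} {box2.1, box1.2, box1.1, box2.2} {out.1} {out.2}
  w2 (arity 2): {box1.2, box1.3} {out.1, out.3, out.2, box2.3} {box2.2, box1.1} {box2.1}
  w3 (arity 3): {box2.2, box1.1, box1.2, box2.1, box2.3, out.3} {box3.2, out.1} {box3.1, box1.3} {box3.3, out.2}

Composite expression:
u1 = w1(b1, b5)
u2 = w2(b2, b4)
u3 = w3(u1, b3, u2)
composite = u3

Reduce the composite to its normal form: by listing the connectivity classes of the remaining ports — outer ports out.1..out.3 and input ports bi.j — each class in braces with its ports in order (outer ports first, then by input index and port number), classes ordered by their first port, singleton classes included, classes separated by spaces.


{out.1, out.2, b1.3, b4.3, b5.3} {out.3, b3.1, b3.2, b3.3} {b1.1, b1.2, b5.1, b5.2} {b2.1, b4.2} {b2.2, b2.3} {b4.1}


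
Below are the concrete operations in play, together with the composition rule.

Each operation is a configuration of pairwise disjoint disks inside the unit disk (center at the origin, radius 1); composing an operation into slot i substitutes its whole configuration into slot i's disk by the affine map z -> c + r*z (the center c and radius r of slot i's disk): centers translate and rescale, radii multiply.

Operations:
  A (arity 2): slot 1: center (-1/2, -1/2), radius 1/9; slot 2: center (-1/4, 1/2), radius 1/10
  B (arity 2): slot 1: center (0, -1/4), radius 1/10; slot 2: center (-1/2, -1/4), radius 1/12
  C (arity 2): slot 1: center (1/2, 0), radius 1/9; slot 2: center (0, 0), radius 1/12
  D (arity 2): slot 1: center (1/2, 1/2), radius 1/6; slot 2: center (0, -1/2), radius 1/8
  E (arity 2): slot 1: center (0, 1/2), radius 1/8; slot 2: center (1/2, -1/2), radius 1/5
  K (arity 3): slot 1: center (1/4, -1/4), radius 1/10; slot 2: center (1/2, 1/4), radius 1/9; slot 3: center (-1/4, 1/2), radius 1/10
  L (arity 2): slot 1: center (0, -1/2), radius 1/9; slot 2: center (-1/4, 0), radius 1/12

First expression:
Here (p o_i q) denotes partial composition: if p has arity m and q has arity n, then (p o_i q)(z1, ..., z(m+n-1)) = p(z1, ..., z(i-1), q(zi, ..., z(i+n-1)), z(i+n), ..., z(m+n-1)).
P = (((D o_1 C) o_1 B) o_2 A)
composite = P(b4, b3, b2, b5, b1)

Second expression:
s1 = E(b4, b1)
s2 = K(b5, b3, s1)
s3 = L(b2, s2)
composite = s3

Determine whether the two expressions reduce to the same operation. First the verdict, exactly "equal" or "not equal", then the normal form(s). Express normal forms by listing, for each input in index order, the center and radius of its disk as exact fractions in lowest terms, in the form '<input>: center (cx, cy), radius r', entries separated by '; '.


not equal; first: b1: center (0, -1/2), radius 1/8; b2: center (1487/2592, 643/1296), radius 1/6480; b3: center (743/1296, 641/1296), radius 1/5832; b4: center (7/12, 107/216), radius 1/540; b5: center (1/2, 1/2), radius 1/72; second: b1: center (-4/15, 3/80), radius 1/600; b2: center (0, -1/2), radius 1/9; b3: center (-5/24, 1/48), radius 1/108; b4: center (-13/48, 11/240), radius 1/960; b5: center (-11/48, -1/48), radius 1/120

The first expression, normalized: b1: center (0, -1/2), radius 1/8; b2: center (1487/2592, 643/1296), radius 1/6480; b3: center (743/1296, 641/1296), radius 1/5832; b4: center (7/12, 107/216), radius 1/540; b5: center (1/2, 1/2), radius 1/72
The second expression, normalized: b1: center (-4/15, 3/80), radius 1/600; b2: center (0, -1/2), radius 1/9; b3: center (-5/24, 1/48), radius 1/108; b4: center (-13/48, 11/240), radius 1/960; b5: center (-11/48, -1/48), radius 1/120
Different reductions; not equal.


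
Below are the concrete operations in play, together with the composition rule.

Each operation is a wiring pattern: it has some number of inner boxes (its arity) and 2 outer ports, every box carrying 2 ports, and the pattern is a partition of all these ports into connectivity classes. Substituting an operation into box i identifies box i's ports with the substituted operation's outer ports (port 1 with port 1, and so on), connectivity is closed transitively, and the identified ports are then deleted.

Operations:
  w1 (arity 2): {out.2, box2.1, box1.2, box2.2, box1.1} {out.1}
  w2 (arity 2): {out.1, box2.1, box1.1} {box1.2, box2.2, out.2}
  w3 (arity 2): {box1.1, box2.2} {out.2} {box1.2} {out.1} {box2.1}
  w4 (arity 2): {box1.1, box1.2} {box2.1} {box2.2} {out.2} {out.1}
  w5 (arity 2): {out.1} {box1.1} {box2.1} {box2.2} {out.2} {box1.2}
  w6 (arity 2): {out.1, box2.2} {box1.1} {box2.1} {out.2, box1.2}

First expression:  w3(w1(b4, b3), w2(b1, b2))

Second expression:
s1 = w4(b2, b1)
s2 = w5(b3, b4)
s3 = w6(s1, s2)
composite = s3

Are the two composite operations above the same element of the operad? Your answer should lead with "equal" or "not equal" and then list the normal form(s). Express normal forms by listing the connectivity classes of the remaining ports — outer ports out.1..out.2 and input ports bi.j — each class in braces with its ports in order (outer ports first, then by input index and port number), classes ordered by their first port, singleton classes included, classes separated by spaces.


The first expression reduces to {out.1} {out.2} {b1.1, b2.1} {b1.2, b2.2} {b3.1, b3.2, b4.1, b4.2}
The second expression reduces to {out.1} {out.2} {b1.1} {b1.2} {b2.1, b2.2} {b3.1} {b3.2} {b4.1} {b4.2}
Different reductions; not equal.

not equal: they reduce to {out.1} {out.2} {b1.1, b2.1} {b1.2, b2.2} {b3.1, b3.2, b4.1, b4.2} and {out.1} {out.2} {b1.1} {b1.2} {b2.1, b2.2} {b3.1} {b3.2} {b4.1} {b4.2}


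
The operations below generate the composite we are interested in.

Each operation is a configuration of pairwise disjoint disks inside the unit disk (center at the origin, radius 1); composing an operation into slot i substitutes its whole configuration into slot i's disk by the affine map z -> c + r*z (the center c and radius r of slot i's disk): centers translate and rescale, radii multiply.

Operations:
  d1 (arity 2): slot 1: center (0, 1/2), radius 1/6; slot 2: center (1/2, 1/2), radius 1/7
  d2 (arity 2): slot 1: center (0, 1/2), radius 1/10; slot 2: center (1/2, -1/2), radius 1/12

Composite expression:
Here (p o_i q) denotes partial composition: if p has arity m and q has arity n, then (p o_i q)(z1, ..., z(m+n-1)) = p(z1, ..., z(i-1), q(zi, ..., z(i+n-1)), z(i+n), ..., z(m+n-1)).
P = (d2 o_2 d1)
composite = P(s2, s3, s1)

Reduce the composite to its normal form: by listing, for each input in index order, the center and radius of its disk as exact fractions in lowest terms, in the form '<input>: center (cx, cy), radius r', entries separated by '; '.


s1: center (13/24, -11/24), radius 1/84; s2: center (0, 1/2), radius 1/10; s3: center (1/2, -11/24), radius 1/72

Nesting under d2 composes maps z -> c + r*z down each s-path.
input s2: composing its 1 substitution step yields center (0, 1/2), radius 1/10
input s3: composing its 2 substitution steps yields center (1/2, -11/24), radius 1/72
input s1: composing its 2 substitution steps yields center (13/24, -11/24), radius 1/84


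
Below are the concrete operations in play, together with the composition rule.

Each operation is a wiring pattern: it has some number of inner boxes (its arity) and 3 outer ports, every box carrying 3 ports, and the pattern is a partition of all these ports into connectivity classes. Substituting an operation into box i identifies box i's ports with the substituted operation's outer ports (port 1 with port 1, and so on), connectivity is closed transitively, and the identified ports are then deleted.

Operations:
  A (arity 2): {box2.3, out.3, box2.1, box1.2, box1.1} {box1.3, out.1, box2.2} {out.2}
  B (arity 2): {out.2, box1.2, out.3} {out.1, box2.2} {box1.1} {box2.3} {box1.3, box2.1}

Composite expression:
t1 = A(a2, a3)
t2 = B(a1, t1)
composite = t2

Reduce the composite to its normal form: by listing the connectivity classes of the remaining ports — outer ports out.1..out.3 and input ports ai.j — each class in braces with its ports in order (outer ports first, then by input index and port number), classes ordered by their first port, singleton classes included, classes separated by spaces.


{out.1} {out.2, out.3, a1.2} {a1.1} {a1.3, a2.3, a3.2} {a2.1, a2.2, a3.1, a3.3}

Reachability decides: close wires over B-identified ports.
the subtree at A composes to {out.1, a2.3, a3.2} {out.2} {out.3, a2.1, a2.2, a3.1, a3.3} on (a2, a3); out.j = own outer ports
the subtree at B composes to {out.1} {out.2, out.3, a1.2} {a1.1} {a1.3, a2.3, a3.2} {a2.1, a2.2, a3.1, a3.3} on (a1, a2, a3); out.j = own outer ports
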